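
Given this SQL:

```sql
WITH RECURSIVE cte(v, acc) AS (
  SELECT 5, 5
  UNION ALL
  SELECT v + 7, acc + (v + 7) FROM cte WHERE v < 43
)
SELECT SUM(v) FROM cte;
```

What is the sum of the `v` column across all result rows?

182

Base: v=5, acc=5.
Iteration 1: 5 < 43 holds -> v = 5 + 7 = 12, acc = 5 + 12 = 17.
Iteration 2: 12 < 43 holds -> v = 12 + 7 = 19, acc = 17 + 19 = 36.
Iteration 3: 19 < 43 holds -> v = 19 + 7 = 26, acc = 36 + 26 = 62.
Iteration 4: 26 < 43 holds -> v = 26 + 7 = 33, acc = 62 + 33 = 95.
Iteration 5: 33 < 43 holds -> v = 33 + 7 = 40, acc = 95 + 40 = 135.
Iteration 6: 40 < 43 holds -> v = 40 + 7 = 47, acc = 135 + 47 = 182.
Iteration 7: 47 < 43 fails; recursion stops.
SUM(v) = 5 + 12 + 19 + 26 + 33 + 40 + 47 = 182.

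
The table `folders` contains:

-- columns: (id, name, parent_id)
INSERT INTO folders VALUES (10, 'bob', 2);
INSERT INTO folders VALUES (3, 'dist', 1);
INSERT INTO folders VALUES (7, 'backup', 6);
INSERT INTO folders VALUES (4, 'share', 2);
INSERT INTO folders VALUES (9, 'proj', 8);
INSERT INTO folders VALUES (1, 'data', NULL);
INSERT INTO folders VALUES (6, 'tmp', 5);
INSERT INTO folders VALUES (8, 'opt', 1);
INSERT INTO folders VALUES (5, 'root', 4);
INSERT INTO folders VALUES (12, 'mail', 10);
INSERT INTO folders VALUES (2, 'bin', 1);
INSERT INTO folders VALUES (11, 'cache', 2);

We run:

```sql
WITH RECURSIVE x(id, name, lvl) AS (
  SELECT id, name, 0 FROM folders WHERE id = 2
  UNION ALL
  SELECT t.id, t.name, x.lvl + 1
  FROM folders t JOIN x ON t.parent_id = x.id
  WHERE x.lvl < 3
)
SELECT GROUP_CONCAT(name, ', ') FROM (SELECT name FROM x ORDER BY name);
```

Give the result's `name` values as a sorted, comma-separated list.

bin, bob, cache, mail, root, share, tmp

Base: id=2 (bin) at lvl 0.
Iteration 1: rows with parent_id in {2} -> share (id 4, lvl 1), bob (id 10, lvl 1), cache (id 11, lvl 1).
Iteration 2: rows with parent_id in {4,10,11} -> root (id 5, lvl 2), mail (id 12, lvl 2).
Iteration 3: rows with parent_id in {5,12} -> tmp (id 6, lvl 3).
Iteration 4: lvl < 3 fails for all current rows; recursion stops.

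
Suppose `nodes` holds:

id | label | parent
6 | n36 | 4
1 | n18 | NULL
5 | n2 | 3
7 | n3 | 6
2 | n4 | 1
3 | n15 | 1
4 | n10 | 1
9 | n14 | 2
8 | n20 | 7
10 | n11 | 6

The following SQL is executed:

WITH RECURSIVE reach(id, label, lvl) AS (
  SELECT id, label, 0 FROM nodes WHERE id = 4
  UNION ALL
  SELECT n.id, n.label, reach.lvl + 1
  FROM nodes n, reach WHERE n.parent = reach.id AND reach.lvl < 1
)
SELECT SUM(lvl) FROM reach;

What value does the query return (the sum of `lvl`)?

Base: id=4 (n10) at lvl 0.
Iteration 1: rows with parent in {4} -> n36 (id 6, lvl 1).
Iteration 2: lvl < 1 fails for all current rows; recursion stops.
SUM(lvl) = 0 + 1 = 1.

1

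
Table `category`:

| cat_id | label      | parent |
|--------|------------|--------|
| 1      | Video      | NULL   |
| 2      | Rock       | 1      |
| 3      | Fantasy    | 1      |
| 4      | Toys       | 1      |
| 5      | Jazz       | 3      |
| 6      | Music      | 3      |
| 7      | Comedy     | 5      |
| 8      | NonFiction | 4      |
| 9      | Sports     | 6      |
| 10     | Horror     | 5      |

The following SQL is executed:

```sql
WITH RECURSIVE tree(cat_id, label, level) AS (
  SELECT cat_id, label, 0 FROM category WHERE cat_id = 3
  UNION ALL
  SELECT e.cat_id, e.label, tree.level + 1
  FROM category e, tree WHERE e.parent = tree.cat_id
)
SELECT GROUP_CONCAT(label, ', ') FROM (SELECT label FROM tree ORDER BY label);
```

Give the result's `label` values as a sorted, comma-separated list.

Base: cat_id=3 (Fantasy) at level 0.
Iteration 1: rows with parent in {3} -> Jazz (id 5, level 1), Music (id 6, level 1).
Iteration 2: rows with parent in {5,6} -> Comedy (id 7, level 2), Sports (id 9, level 2), Horror (id 10, level 2).
Iteration 3: no rows with parent in {7,9,10}; recursion stops.

Comedy, Fantasy, Horror, Jazz, Music, Sports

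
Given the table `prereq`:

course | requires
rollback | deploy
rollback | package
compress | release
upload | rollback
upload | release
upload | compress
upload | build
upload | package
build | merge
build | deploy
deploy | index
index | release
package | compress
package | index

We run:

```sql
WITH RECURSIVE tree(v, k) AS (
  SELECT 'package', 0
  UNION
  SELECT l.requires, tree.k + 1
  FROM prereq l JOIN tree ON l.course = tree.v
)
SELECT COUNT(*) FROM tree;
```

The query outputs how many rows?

Base: (package, k=0).
Iteration 1: edges from {package} -> (compress, k=1), (index, k=1).
Iteration 2: edges from {compress,index} -> (release, k=2). [UNION drops 1 duplicate row(s)]
Iteration 3: no outgoing edges from {release}; recursion stops.
Total rows emitted: 4.

4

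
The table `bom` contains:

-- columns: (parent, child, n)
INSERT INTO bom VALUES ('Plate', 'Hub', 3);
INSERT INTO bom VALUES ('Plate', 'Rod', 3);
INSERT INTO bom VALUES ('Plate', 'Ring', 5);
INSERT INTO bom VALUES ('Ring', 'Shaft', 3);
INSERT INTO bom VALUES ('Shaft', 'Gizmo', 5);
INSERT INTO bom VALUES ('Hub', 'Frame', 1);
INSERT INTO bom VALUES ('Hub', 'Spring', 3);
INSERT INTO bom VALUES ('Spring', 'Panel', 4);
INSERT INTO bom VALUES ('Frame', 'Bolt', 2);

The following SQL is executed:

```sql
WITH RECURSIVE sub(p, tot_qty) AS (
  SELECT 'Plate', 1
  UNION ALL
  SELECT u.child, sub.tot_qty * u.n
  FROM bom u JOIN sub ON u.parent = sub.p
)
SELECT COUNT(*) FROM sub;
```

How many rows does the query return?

10

Base: (Plate, tot_qty=1).
Iteration 1: components of {Plate} -> Hub = 1*3 = 3, Ring = 1*5 = 5, Rod = 1*3 = 3.
Iteration 2: components of {Hub,Ring,Rod} -> Frame = 3*1 = 3, Shaft = 5*3 = 15, Spring = 3*3 = 9.
Iteration 3: components of {Frame,Shaft,Spring} -> Bolt = 3*2 = 6, Gizmo = 15*5 = 75, Panel = 9*4 = 36.
Iteration 4: no further components; recursion stops.
Total rows emitted: 10.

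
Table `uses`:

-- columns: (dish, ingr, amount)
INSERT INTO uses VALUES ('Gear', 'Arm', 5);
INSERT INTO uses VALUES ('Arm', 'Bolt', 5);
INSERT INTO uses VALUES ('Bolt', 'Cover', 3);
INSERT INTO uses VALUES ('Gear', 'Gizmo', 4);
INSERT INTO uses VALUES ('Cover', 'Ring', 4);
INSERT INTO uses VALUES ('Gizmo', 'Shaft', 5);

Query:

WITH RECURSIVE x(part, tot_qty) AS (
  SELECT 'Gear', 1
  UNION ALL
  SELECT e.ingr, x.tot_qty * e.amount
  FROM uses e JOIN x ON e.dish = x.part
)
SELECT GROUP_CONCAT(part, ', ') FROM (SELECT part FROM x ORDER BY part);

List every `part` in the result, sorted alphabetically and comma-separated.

Base: (Gear, tot_qty=1).
Iteration 1: components of {Gear} -> Arm = 1*5 = 5, Gizmo = 1*4 = 4.
Iteration 2: components of {Arm,Gizmo} -> Bolt = 5*5 = 25, Shaft = 4*5 = 20.
Iteration 3: components of {Bolt,Shaft} -> Cover = 25*3 = 75.
Iteration 4: components of {Cover} -> Ring = 75*4 = 300.
Iteration 5: no further components; recursion stops.

Arm, Bolt, Cover, Gear, Gizmo, Ring, Shaft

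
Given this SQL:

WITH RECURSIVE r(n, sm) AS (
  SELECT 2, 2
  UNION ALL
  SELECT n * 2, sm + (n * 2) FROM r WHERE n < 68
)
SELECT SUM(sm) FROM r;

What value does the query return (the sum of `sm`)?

Base: n=2, sm=2.
Iteration 1: 2 < 68 holds -> n = 2 * 2 = 4, sm = 2 + 4 = 6.
Iteration 2: 4 < 68 holds -> n = 4 * 2 = 8, sm = 6 + 8 = 14.
Iteration 3: 8 < 68 holds -> n = 8 * 2 = 16, sm = 14 + 16 = 30.
Iteration 4: 16 < 68 holds -> n = 16 * 2 = 32, sm = 30 + 32 = 62.
Iteration 5: 32 < 68 holds -> n = 32 * 2 = 64, sm = 62 + 64 = 126.
Iteration 6: 64 < 68 holds -> n = 64 * 2 = 128, sm = 126 + 128 = 254.
Iteration 7: 128 < 68 fails; recursion stops.
SUM(sm) = 2 + 6 + 14 + 30 + 62 + 126 + 254 = 494.

494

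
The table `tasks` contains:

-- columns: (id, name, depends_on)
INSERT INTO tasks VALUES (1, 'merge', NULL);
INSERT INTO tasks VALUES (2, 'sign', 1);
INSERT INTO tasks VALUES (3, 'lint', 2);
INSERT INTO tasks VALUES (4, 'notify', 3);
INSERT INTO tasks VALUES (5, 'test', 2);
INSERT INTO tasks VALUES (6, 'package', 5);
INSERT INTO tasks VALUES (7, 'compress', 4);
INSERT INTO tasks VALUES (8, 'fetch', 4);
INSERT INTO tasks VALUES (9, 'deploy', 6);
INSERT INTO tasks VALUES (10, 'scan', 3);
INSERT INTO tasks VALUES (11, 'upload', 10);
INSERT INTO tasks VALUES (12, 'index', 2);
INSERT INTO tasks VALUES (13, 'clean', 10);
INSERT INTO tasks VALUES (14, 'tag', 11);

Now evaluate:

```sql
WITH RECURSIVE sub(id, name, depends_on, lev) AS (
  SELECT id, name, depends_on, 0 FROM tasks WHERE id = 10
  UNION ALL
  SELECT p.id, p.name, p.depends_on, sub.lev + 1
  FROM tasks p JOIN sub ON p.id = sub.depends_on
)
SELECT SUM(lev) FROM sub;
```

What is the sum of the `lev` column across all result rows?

Base: id=10 (scan), depends_on=3, lev 0.
Iteration 1: join on id=3 -> lint (id 3, depends_on=2, lev 1).
Iteration 2: join on id=2 -> sign (id 2, depends_on=1, lev 2).
Iteration 3: join on id=1 -> merge (id 1, depends_on=NULL, lev 3).
Iteration 4: depends_on is NULL; no match; recursion stops.
SUM(lev) = 0 + 1 + 2 + 3 = 6.

6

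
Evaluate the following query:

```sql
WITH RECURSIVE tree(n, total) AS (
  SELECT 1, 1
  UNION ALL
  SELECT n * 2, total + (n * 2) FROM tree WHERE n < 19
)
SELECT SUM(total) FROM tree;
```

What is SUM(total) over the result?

120

Base: n=1, total=1.
Iteration 1: 1 < 19 holds -> n = 1 * 2 = 2, total = 1 + 2 = 3.
Iteration 2: 2 < 19 holds -> n = 2 * 2 = 4, total = 3 + 4 = 7.
Iteration 3: 4 < 19 holds -> n = 4 * 2 = 8, total = 7 + 8 = 15.
Iteration 4: 8 < 19 holds -> n = 8 * 2 = 16, total = 15 + 16 = 31.
Iteration 5: 16 < 19 holds -> n = 16 * 2 = 32, total = 31 + 32 = 63.
Iteration 6: 32 < 19 fails; recursion stops.
SUM(total) = 1 + 3 + 7 + 15 + 31 + 63 = 120.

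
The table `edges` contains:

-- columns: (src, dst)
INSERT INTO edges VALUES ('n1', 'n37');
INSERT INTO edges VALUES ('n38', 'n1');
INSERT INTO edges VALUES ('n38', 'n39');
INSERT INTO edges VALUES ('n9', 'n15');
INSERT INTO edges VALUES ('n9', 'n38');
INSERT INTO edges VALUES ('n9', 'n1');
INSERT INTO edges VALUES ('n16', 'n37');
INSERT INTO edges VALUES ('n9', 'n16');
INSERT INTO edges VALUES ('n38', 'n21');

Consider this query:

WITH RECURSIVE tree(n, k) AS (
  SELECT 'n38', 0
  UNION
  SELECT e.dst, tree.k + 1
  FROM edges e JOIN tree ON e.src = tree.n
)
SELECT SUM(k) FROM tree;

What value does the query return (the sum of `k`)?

Base: (n38, k=0).
Iteration 1: edges from {n38} -> (n1, k=1), (n21, k=1), (n39, k=1).
Iteration 2: edges from {n1,n21,n39} -> (n37, k=2).
Iteration 3: no outgoing edges from {n37}; recursion stops.
SUM(k) = 0 + 1 + 1 + 1 + 2 = 5.

5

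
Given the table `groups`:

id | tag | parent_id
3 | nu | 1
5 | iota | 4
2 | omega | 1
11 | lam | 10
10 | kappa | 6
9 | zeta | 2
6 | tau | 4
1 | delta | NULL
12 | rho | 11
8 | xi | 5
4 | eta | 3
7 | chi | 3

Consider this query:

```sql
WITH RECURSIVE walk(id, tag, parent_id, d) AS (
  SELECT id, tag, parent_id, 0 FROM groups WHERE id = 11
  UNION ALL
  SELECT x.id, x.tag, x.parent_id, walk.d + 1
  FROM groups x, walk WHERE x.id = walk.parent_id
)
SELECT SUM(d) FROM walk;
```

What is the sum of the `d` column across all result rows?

15

Base: id=11 (lam), parent_id=10, d 0.
Iteration 1: join on id=10 -> kappa (id 10, parent_id=6, d 1).
Iteration 2: join on id=6 -> tau (id 6, parent_id=4, d 2).
Iteration 3: join on id=4 -> eta (id 4, parent_id=3, d 3).
Iteration 4: join on id=3 -> nu (id 3, parent_id=1, d 4).
Iteration 5: join on id=1 -> delta (id 1, parent_id=NULL, d 5).
Iteration 6: parent_id is NULL; no match; recursion stops.
SUM(d) = 0 + 1 + 2 + 3 + 4 + 5 = 15.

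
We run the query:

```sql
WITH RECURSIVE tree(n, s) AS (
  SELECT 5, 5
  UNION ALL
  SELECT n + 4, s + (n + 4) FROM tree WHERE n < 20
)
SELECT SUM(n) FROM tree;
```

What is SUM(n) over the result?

Base: n=5, s=5.
Iteration 1: 5 < 20 holds -> n = 5 + 4 = 9, s = 5 + 9 = 14.
Iteration 2: 9 < 20 holds -> n = 9 + 4 = 13, s = 14 + 13 = 27.
Iteration 3: 13 < 20 holds -> n = 13 + 4 = 17, s = 27 + 17 = 44.
Iteration 4: 17 < 20 holds -> n = 17 + 4 = 21, s = 44 + 21 = 65.
Iteration 5: 21 < 20 fails; recursion stops.
SUM(n) = 5 + 9 + 13 + 17 + 21 = 65.

65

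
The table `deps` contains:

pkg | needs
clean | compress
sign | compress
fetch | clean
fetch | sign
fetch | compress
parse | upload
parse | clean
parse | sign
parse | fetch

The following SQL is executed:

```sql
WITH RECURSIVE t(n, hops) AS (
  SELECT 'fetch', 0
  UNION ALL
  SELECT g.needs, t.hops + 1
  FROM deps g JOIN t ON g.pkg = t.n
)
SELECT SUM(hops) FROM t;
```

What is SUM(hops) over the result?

Base: (fetch, hops=0).
Iteration 1: edges from {fetch} -> (clean, hops=1), (compress, hops=1), (sign, hops=1).
Iteration 2: edges from {clean,compress,sign} -> (compress, hops=2) x2. [UNION ALL keeps all 2 new rows, including repeats]
Iteration 3: no outgoing edges from {compress}; recursion stops.
SUM(hops) = 0 + 1 + 1 + 1 + 2 + 2 = 7.

7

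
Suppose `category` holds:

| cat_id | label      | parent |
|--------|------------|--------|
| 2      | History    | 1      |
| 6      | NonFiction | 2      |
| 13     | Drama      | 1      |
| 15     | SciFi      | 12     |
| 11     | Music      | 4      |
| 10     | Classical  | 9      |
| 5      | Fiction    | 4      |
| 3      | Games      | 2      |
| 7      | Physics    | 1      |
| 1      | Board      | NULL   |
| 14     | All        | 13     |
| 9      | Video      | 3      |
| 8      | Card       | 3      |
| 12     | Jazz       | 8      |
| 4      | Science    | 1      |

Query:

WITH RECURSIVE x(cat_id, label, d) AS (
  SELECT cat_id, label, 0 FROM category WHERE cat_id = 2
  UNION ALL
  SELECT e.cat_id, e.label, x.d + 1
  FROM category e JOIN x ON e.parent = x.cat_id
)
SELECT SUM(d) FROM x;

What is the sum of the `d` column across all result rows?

Base: cat_id=2 (History) at d 0.
Iteration 1: rows with parent in {2} -> Games (id 3, d 1), NonFiction (id 6, d 1).
Iteration 2: rows with parent in {3,6} -> Card (id 8, d 2), Video (id 9, d 2).
Iteration 3: rows with parent in {8,9} -> Classical (id 10, d 3), Jazz (id 12, d 3).
Iteration 4: rows with parent in {10,12} -> SciFi (id 15, d 4).
Iteration 5: no rows with parent in {15}; recursion stops.
SUM(d) = 0 + 1 + 1 + 2 + 2 + 3 + 3 + 4 = 16.

16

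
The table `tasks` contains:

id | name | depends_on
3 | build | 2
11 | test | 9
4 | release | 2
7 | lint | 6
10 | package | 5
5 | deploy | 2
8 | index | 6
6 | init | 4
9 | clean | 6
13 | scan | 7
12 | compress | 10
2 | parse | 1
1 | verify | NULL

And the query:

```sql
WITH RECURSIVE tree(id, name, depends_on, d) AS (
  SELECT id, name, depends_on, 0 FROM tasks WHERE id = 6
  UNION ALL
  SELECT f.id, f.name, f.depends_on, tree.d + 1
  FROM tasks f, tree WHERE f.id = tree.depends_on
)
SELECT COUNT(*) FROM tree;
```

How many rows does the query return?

4

Base: id=6 (init), depends_on=4, d 0.
Iteration 1: join on id=4 -> release (id 4, depends_on=2, d 1).
Iteration 2: join on id=2 -> parse (id 2, depends_on=1, d 2).
Iteration 3: join on id=1 -> verify (id 1, depends_on=NULL, d 3).
Iteration 4: depends_on is NULL; no match; recursion stops.
Total rows emitted: 4.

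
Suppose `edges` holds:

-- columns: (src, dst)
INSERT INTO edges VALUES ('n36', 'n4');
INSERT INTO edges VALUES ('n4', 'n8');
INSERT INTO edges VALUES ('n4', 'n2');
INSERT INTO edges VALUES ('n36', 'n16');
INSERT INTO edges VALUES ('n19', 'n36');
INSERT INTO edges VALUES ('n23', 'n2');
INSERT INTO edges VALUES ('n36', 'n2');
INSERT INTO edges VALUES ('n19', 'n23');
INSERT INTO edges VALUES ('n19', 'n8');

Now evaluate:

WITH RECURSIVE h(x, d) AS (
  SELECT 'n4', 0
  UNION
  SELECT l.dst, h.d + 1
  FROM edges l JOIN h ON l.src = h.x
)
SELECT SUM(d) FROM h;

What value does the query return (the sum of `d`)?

Base: (n4, d=0).
Iteration 1: edges from {n4} -> (n2, d=1), (n8, d=1).
Iteration 2: no outgoing edges from {n2,n8}; recursion stops.
SUM(d) = 0 + 1 + 1 = 2.

2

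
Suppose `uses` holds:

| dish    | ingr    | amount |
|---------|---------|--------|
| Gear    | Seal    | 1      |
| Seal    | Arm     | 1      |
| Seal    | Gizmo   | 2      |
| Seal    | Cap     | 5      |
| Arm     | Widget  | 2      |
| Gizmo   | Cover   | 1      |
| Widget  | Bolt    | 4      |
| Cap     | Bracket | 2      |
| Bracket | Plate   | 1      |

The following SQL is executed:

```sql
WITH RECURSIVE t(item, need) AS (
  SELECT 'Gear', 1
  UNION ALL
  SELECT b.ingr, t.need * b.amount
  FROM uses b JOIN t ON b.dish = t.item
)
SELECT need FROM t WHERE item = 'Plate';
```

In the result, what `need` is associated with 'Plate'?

Base: (Gear, need=1).
Iteration 1: components of {Gear} -> Seal = 1*1 = 1.
Iteration 2: components of {Seal} -> Arm = 1*1 = 1, Cap = 1*5 = 5, Gizmo = 1*2 = 2.
Iteration 3: components of {Arm,Cap,Gizmo} -> Bracket = 5*2 = 10, Cover = 2*1 = 2, Widget = 1*2 = 2.
Iteration 4: components of {Bracket,Cover,Widget} -> Bolt = 2*4 = 8, Plate = 10*1 = 10.
Iteration 5: no further components; recursion stops.

10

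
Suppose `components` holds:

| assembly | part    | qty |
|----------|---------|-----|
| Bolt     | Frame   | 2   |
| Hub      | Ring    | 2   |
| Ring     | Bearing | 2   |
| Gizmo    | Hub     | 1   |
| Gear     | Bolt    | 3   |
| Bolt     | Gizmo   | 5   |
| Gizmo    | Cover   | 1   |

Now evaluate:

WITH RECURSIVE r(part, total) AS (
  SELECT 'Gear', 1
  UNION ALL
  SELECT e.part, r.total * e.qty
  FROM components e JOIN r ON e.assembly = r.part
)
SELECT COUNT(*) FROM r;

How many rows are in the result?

Base: (Gear, total=1).
Iteration 1: components of {Gear} -> Bolt = 1*3 = 3.
Iteration 2: components of {Bolt} -> Frame = 3*2 = 6, Gizmo = 3*5 = 15.
Iteration 3: components of {Frame,Gizmo} -> Cover = 15*1 = 15, Hub = 15*1 = 15.
Iteration 4: components of {Cover,Hub} -> Ring = 15*2 = 30.
Iteration 5: components of {Ring} -> Bearing = 30*2 = 60.
Iteration 6: no further components; recursion stops.
Total rows emitted: 8.

8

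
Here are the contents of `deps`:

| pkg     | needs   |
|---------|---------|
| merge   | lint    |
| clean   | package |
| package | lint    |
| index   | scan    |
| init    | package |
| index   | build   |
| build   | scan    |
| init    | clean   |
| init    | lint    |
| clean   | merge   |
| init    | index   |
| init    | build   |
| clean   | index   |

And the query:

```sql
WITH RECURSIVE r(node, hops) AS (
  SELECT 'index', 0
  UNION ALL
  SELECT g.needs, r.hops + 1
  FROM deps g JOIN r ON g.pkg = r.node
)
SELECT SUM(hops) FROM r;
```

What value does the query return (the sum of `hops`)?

4

Base: (index, hops=0).
Iteration 1: edges from {index} -> (build, hops=1), (scan, hops=1).
Iteration 2: edges from {build,scan} -> (scan, hops=2).
Iteration 3: no outgoing edges from {scan}; recursion stops.
SUM(hops) = 0 + 1 + 1 + 2 = 4.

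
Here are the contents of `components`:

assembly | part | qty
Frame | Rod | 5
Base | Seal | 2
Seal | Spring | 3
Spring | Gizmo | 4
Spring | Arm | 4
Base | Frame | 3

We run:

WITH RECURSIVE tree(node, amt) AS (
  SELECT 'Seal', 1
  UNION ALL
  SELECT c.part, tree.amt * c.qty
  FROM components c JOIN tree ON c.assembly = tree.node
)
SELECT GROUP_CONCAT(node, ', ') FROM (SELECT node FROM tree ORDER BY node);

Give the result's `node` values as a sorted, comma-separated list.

Base: (Seal, amt=1).
Iteration 1: components of {Seal} -> Spring = 1*3 = 3.
Iteration 2: components of {Spring} -> Arm = 3*4 = 12, Gizmo = 3*4 = 12.
Iteration 3: no further components; recursion stops.

Arm, Gizmo, Seal, Spring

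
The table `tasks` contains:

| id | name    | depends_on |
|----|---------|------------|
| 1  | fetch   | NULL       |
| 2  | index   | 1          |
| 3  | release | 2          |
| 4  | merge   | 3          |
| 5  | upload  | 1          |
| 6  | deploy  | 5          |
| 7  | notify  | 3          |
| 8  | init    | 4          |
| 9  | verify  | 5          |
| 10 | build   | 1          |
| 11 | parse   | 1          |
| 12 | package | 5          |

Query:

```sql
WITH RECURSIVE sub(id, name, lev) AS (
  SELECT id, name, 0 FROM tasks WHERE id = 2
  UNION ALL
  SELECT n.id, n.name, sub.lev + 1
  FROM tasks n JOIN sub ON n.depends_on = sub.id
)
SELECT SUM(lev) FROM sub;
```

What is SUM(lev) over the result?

Base: id=2 (index) at lev 0.
Iteration 1: rows with depends_on in {2} -> release (id 3, lev 1).
Iteration 2: rows with depends_on in {3} -> merge (id 4, lev 2), notify (id 7, lev 2).
Iteration 3: rows with depends_on in {4,7} -> init (id 8, lev 3).
Iteration 4: no rows with depends_on in {8}; recursion stops.
SUM(lev) = 0 + 1 + 2 + 2 + 3 = 8.

8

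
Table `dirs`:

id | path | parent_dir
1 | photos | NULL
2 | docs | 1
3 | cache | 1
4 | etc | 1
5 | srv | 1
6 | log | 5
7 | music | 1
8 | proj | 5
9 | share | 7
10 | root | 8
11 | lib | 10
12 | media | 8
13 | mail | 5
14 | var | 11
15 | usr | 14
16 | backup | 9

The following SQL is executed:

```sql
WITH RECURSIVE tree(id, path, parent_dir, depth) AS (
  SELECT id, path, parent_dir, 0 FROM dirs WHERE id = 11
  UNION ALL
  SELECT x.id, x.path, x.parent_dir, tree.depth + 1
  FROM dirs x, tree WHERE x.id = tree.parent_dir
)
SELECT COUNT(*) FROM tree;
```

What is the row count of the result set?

5

Base: id=11 (lib), parent_dir=10, depth 0.
Iteration 1: join on id=10 -> root (id 10, parent_dir=8, depth 1).
Iteration 2: join on id=8 -> proj (id 8, parent_dir=5, depth 2).
Iteration 3: join on id=5 -> srv (id 5, parent_dir=1, depth 3).
Iteration 4: join on id=1 -> photos (id 1, parent_dir=NULL, depth 4).
Iteration 5: parent_dir is NULL; no match; recursion stops.
Total rows emitted: 5.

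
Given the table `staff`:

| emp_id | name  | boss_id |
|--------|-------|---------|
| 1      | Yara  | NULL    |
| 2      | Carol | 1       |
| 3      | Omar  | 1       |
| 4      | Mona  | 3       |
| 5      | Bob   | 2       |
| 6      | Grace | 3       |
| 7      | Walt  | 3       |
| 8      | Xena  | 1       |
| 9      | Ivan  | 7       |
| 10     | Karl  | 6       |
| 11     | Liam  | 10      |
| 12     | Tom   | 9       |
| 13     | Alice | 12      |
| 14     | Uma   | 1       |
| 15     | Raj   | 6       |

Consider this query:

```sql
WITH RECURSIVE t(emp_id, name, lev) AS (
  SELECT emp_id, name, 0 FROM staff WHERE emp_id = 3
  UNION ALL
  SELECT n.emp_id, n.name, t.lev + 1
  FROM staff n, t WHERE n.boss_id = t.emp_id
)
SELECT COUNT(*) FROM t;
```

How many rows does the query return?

Base: emp_id=3 (Omar) at lev 0.
Iteration 1: rows with boss_id in {3} -> Mona (id 4, lev 1), Grace (id 6, lev 1), Walt (id 7, lev 1).
Iteration 2: rows with boss_id in {4,6,7} -> Ivan (id 9, lev 2), Karl (id 10, lev 2), Raj (id 15, lev 2).
Iteration 3: rows with boss_id in {9,10,15} -> Liam (id 11, lev 3), Tom (id 12, lev 3).
Iteration 4: rows with boss_id in {11,12} -> Alice (id 13, lev 4).
Iteration 5: no rows with boss_id in {13}; recursion stops.
Total rows emitted: 10.

10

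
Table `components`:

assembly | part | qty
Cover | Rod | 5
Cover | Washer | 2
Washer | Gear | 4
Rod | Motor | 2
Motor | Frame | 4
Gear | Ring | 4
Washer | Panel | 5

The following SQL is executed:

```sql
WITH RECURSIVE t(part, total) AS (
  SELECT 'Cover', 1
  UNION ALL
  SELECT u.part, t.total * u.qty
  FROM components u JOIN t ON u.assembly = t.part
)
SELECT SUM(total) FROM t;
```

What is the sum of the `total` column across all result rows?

Base: (Cover, total=1).
Iteration 1: components of {Cover} -> Rod = 1*5 = 5, Washer = 1*2 = 2.
Iteration 2: components of {Rod,Washer} -> Gear = 2*4 = 8, Motor = 5*2 = 10, Panel = 2*5 = 10.
Iteration 3: components of {Gear,Motor,Panel} -> Frame = 10*4 = 40, Ring = 8*4 = 32.
Iteration 4: no further components; recursion stops.
SUM(total) = 1 + 5 + 2 + 10 + 8 + 10 + 40 + 32 = 108.

108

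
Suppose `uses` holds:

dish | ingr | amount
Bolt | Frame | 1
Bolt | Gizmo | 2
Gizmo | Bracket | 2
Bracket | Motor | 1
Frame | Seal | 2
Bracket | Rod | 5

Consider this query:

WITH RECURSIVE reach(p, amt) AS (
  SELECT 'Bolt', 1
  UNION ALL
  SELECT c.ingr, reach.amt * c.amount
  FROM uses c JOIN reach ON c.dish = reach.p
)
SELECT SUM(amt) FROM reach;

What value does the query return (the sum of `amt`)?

Base: (Bolt, amt=1).
Iteration 1: components of {Bolt} -> Frame = 1*1 = 1, Gizmo = 1*2 = 2.
Iteration 2: components of {Frame,Gizmo} -> Bracket = 2*2 = 4, Seal = 1*2 = 2.
Iteration 3: components of {Bracket,Seal} -> Motor = 4*1 = 4, Rod = 4*5 = 20.
Iteration 4: no further components; recursion stops.
SUM(amt) = 1 + 1 + 2 + 2 + 4 + 4 + 20 = 34.

34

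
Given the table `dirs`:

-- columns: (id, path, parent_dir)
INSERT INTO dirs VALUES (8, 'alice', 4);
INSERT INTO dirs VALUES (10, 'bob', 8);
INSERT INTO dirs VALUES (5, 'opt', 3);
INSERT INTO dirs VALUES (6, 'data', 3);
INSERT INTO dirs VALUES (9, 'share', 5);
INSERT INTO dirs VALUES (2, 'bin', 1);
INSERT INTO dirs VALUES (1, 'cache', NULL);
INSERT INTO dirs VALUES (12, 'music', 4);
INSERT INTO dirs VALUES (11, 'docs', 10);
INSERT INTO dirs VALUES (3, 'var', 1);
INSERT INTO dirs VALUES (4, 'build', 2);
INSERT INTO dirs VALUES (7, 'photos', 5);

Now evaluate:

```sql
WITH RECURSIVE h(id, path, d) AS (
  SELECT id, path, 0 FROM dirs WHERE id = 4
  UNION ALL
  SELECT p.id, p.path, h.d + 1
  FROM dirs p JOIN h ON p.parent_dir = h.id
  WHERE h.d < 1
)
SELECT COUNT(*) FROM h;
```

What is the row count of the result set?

Base: id=4 (build) at d 0.
Iteration 1: rows with parent_dir in {4} -> alice (id 8, d 1), music (id 12, d 1).
Iteration 2: d < 1 fails for all current rows; recursion stops.
Total rows emitted: 3.

3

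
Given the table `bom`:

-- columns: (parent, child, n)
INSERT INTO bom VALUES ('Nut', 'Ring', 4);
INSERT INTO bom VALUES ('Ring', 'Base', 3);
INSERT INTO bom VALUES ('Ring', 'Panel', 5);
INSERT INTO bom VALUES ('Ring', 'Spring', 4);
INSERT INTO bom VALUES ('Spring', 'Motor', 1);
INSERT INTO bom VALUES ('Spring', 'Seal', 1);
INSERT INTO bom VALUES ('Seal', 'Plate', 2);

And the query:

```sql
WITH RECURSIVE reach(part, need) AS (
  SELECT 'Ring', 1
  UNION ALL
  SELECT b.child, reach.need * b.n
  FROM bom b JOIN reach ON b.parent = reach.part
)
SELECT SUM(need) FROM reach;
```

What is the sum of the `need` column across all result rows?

Base: (Ring, need=1).
Iteration 1: components of {Ring} -> Base = 1*3 = 3, Panel = 1*5 = 5, Spring = 1*4 = 4.
Iteration 2: components of {Base,Panel,Spring} -> Motor = 4*1 = 4, Seal = 4*1 = 4.
Iteration 3: components of {Motor,Seal} -> Plate = 4*2 = 8.
Iteration 4: no further components; recursion stops.
SUM(need) = 1 + 3 + 5 + 4 + 4 + 4 + 8 = 29.

29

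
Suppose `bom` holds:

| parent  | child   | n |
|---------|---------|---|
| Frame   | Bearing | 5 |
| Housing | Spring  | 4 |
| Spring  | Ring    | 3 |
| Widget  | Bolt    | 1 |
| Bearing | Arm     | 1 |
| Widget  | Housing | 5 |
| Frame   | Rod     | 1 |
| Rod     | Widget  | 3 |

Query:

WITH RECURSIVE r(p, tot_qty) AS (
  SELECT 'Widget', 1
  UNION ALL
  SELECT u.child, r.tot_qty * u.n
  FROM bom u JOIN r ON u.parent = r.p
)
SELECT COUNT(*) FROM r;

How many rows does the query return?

Base: (Widget, tot_qty=1).
Iteration 1: components of {Widget} -> Bolt = 1*1 = 1, Housing = 1*5 = 5.
Iteration 2: components of {Bolt,Housing} -> Spring = 5*4 = 20.
Iteration 3: components of {Spring} -> Ring = 20*3 = 60.
Iteration 4: no further components; recursion stops.
Total rows emitted: 5.

5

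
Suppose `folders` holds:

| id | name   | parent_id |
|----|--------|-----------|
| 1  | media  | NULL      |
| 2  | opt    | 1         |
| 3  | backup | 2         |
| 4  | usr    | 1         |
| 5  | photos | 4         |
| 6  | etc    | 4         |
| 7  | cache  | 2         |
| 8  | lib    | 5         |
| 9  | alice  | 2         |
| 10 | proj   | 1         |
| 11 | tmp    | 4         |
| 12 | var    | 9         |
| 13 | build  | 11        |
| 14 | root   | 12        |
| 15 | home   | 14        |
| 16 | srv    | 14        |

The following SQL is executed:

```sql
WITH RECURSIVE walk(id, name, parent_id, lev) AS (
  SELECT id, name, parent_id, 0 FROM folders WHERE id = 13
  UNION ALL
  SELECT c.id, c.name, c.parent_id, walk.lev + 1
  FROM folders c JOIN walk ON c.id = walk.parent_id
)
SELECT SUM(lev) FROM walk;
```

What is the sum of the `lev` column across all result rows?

6

Base: id=13 (build), parent_id=11, lev 0.
Iteration 1: join on id=11 -> tmp (id 11, parent_id=4, lev 1).
Iteration 2: join on id=4 -> usr (id 4, parent_id=1, lev 2).
Iteration 3: join on id=1 -> media (id 1, parent_id=NULL, lev 3).
Iteration 4: parent_id is NULL; no match; recursion stops.
SUM(lev) = 0 + 1 + 2 + 3 = 6.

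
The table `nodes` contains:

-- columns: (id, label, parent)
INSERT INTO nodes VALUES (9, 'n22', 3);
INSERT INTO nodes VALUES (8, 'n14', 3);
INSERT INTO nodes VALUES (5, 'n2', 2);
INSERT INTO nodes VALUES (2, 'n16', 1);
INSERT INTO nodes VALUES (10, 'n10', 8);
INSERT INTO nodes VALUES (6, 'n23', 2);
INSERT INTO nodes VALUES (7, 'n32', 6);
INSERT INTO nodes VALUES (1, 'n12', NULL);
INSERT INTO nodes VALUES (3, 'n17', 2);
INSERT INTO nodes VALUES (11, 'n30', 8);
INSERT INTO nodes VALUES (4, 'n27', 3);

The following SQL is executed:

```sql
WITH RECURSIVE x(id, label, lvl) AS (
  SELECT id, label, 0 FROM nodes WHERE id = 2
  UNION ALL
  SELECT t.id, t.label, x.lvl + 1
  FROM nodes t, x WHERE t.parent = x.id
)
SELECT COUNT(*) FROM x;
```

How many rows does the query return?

Base: id=2 (n16) at lvl 0.
Iteration 1: rows with parent in {2} -> n17 (id 3, lvl 1), n2 (id 5, lvl 1), n23 (id 6, lvl 1).
Iteration 2: rows with parent in {3,5,6} -> n27 (id 4, lvl 2), n32 (id 7, lvl 2), n14 (id 8, lvl 2), n22 (id 9, lvl 2).
Iteration 3: rows with parent in {4,7,8,9} -> n10 (id 10, lvl 3), n30 (id 11, lvl 3).
Iteration 4: no rows with parent in {10,11}; recursion stops.
Total rows emitted: 10.

10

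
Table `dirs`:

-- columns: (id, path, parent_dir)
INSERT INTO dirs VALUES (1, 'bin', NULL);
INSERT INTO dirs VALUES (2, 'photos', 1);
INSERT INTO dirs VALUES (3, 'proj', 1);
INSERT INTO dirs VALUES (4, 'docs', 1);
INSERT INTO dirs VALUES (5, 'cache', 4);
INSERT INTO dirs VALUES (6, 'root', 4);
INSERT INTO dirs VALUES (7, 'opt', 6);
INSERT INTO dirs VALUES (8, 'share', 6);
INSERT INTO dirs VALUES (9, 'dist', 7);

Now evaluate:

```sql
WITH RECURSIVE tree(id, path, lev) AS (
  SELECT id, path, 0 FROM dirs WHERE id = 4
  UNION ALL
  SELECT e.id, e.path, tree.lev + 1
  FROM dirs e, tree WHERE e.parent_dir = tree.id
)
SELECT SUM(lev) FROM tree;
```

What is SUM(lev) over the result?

9

Base: id=4 (docs) at lev 0.
Iteration 1: rows with parent_dir in {4} -> cache (id 5, lev 1), root (id 6, lev 1).
Iteration 2: rows with parent_dir in {5,6} -> opt (id 7, lev 2), share (id 8, lev 2).
Iteration 3: rows with parent_dir in {7,8} -> dist (id 9, lev 3).
Iteration 4: no rows with parent_dir in {9}; recursion stops.
SUM(lev) = 0 + 1 + 1 + 2 + 2 + 3 = 9.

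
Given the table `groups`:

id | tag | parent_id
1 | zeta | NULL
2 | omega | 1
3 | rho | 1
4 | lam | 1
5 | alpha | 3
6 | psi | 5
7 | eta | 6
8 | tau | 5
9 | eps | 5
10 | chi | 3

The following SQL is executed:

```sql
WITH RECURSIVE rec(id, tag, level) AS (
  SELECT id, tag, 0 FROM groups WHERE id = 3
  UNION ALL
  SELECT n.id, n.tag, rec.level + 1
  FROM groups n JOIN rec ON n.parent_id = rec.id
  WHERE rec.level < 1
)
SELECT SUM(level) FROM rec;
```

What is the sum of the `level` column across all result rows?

Base: id=3 (rho) at level 0.
Iteration 1: rows with parent_id in {3} -> alpha (id 5, level 1), chi (id 10, level 1).
Iteration 2: level < 1 fails for all current rows; recursion stops.
SUM(level) = 0 + 1 + 1 = 2.

2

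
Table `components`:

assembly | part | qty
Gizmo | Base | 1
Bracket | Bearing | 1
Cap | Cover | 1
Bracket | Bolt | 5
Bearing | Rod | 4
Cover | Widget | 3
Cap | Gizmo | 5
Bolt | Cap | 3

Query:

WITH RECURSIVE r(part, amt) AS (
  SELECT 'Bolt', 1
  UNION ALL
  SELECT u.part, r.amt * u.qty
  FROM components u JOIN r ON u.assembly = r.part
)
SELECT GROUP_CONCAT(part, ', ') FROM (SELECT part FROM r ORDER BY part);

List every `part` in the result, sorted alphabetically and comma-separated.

Base, Bolt, Cap, Cover, Gizmo, Widget

Base: (Bolt, amt=1).
Iteration 1: components of {Bolt} -> Cap = 1*3 = 3.
Iteration 2: components of {Cap} -> Cover = 3*1 = 3, Gizmo = 3*5 = 15.
Iteration 3: components of {Cover,Gizmo} -> Base = 15*1 = 15, Widget = 3*3 = 9.
Iteration 4: no further components; recursion stops.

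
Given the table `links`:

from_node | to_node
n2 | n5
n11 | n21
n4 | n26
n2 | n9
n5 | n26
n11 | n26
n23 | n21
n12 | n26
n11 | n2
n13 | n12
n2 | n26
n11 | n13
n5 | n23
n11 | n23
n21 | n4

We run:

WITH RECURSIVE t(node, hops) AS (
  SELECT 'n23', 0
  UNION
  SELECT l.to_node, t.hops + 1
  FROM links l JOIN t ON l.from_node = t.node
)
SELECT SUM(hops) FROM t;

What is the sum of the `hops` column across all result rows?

Base: (n23, hops=0).
Iteration 1: edges from {n23} -> (n21, hops=1).
Iteration 2: edges from {n21} -> (n4, hops=2).
Iteration 3: edges from {n4} -> (n26, hops=3).
Iteration 4: no outgoing edges from {n26}; recursion stops.
SUM(hops) = 0 + 1 + 2 + 3 = 6.

6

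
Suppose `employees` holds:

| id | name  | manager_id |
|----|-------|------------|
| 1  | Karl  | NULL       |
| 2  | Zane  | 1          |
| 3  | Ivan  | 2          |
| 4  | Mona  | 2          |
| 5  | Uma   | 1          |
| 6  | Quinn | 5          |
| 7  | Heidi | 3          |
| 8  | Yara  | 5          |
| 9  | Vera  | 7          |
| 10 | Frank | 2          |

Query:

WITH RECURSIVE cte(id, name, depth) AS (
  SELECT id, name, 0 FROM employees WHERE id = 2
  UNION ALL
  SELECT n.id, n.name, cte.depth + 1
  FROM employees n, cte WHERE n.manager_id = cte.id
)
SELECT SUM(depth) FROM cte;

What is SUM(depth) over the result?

8

Base: id=2 (Zane) at depth 0.
Iteration 1: rows with manager_id in {2} -> Ivan (id 3, depth 1), Mona (id 4, depth 1), Frank (id 10, depth 1).
Iteration 2: rows with manager_id in {3,4,10} -> Heidi (id 7, depth 2).
Iteration 3: rows with manager_id in {7} -> Vera (id 9, depth 3).
Iteration 4: no rows with manager_id in {9}; recursion stops.
SUM(depth) = 0 + 1 + 1 + 1 + 2 + 3 = 8.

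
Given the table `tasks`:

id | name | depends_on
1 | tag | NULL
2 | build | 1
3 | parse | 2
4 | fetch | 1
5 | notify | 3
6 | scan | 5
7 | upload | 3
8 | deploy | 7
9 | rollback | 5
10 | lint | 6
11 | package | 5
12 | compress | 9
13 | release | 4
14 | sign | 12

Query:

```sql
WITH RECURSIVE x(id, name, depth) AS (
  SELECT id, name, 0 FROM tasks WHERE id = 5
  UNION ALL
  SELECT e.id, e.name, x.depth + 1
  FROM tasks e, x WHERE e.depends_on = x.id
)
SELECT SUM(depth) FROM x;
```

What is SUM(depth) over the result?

10

Base: id=5 (notify) at depth 0.
Iteration 1: rows with depends_on in {5} -> scan (id 6, depth 1), rollback (id 9, depth 1), package (id 11, depth 1).
Iteration 2: rows with depends_on in {6,9,11} -> lint (id 10, depth 2), compress (id 12, depth 2).
Iteration 3: rows with depends_on in {10,12} -> sign (id 14, depth 3).
Iteration 4: no rows with depends_on in {14}; recursion stops.
SUM(depth) = 0 + 1 + 1 + 1 + 2 + 2 + 3 = 10.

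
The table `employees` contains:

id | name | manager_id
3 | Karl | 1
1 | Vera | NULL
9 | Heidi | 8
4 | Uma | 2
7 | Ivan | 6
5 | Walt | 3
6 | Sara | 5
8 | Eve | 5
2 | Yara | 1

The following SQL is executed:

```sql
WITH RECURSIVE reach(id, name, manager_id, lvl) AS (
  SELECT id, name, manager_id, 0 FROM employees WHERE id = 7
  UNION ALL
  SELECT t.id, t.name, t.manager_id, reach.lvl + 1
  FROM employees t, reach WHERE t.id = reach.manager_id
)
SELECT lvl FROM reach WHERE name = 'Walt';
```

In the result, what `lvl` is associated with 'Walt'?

2

Base: id=7 (Ivan), manager_id=6, lvl 0.
Iteration 1: join on id=6 -> Sara (id 6, manager_id=5, lvl 1).
Iteration 2: join on id=5 -> Walt (id 5, manager_id=3, lvl 2).
Iteration 3: join on id=3 -> Karl (id 3, manager_id=1, lvl 3).
Iteration 4: join on id=1 -> Vera (id 1, manager_id=NULL, lvl 4).
Iteration 5: manager_id is NULL; no match; recursion stops.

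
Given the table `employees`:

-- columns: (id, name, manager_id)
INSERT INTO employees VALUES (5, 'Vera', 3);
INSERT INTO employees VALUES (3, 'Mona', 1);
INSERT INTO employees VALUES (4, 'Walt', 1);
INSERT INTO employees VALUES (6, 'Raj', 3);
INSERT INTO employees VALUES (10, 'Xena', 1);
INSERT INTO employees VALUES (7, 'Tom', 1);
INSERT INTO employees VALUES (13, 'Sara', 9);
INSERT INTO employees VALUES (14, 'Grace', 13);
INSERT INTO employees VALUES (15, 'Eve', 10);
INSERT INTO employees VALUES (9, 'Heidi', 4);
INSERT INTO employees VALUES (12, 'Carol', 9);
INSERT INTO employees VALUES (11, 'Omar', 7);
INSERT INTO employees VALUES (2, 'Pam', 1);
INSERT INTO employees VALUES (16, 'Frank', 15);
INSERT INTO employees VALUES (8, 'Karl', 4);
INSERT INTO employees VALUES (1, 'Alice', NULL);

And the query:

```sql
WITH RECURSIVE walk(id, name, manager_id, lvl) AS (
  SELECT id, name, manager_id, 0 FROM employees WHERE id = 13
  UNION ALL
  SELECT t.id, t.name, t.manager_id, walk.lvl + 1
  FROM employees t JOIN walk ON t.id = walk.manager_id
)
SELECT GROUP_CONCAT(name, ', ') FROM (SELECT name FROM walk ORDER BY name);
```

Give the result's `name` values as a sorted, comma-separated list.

Base: id=13 (Sara), manager_id=9, lvl 0.
Iteration 1: join on id=9 -> Heidi (id 9, manager_id=4, lvl 1).
Iteration 2: join on id=4 -> Walt (id 4, manager_id=1, lvl 2).
Iteration 3: join on id=1 -> Alice (id 1, manager_id=NULL, lvl 3).
Iteration 4: manager_id is NULL; no match; recursion stops.

Alice, Heidi, Sara, Walt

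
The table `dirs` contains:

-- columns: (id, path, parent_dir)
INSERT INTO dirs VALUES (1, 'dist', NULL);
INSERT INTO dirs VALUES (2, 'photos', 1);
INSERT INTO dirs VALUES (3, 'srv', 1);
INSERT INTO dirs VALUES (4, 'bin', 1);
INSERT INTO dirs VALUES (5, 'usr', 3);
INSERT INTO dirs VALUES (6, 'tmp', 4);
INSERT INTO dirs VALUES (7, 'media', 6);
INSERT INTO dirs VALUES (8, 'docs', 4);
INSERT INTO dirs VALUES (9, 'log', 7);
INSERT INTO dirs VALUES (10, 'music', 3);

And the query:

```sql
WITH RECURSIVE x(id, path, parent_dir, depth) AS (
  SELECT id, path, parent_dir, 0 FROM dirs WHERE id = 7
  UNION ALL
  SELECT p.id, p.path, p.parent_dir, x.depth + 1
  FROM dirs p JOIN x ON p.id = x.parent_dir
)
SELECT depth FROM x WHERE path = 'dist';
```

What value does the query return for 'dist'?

Base: id=7 (media), parent_dir=6, depth 0.
Iteration 1: join on id=6 -> tmp (id 6, parent_dir=4, depth 1).
Iteration 2: join on id=4 -> bin (id 4, parent_dir=1, depth 2).
Iteration 3: join on id=1 -> dist (id 1, parent_dir=NULL, depth 3).
Iteration 4: parent_dir is NULL; no match; recursion stops.

3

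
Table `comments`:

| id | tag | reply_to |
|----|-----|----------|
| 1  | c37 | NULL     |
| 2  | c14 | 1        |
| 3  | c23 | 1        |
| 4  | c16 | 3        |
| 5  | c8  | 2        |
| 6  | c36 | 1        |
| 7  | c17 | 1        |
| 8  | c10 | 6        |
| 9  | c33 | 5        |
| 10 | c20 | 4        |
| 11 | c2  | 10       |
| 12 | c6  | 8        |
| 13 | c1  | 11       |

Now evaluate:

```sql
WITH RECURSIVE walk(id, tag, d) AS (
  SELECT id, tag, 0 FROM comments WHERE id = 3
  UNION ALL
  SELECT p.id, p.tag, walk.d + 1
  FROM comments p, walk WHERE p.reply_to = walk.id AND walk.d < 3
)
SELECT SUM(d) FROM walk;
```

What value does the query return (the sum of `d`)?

Base: id=3 (c23) at d 0.
Iteration 1: rows with reply_to in {3} -> c16 (id 4, d 1).
Iteration 2: rows with reply_to in {4} -> c20 (id 10, d 2).
Iteration 3: rows with reply_to in {10} -> c2 (id 11, d 3).
Iteration 4: d < 3 fails for all current rows; recursion stops.
SUM(d) = 0 + 1 + 2 + 3 = 6.

6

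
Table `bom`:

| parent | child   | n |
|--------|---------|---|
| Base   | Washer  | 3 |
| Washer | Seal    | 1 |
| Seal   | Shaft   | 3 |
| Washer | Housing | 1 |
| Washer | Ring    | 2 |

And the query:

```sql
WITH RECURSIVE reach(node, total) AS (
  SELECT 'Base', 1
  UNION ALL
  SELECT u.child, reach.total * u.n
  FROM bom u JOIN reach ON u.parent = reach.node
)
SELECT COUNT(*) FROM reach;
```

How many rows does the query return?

Base: (Base, total=1).
Iteration 1: components of {Base} -> Washer = 1*3 = 3.
Iteration 2: components of {Washer} -> Housing = 3*1 = 3, Ring = 3*2 = 6, Seal = 3*1 = 3.
Iteration 3: components of {Housing,Ring,Seal} -> Shaft = 3*3 = 9.
Iteration 4: no further components; recursion stops.
Total rows emitted: 6.

6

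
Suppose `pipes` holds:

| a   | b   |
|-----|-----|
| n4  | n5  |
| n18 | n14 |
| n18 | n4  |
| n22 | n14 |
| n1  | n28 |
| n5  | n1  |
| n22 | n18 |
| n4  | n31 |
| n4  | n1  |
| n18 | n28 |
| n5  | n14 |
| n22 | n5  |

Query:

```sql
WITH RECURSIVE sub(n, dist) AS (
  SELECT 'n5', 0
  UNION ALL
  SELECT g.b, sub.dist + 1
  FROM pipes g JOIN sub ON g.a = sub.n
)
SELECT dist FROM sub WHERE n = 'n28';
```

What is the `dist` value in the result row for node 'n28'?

Base: (n5, dist=0).
Iteration 1: edges from {n5} -> (n1, dist=1), (n14, dist=1).
Iteration 2: edges from {n1,n14} -> (n28, dist=2).
Iteration 3: no outgoing edges from {n28}; recursion stops.

2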